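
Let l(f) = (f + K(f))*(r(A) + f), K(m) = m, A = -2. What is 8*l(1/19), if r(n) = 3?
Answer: 928/361 ≈ 2.5706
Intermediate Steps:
l(f) = 2*f*(3 + f) (l(f) = (f + f)*(3 + f) = (2*f)*(3 + f) = 2*f*(3 + f))
8*l(1/19) = 8*(2*(3 + 1/19)/19) = 8*(2*(1/19)*(3 + 1/19)) = 8*(2*(1/19)*(58/19)) = 8*(116/361) = 928/361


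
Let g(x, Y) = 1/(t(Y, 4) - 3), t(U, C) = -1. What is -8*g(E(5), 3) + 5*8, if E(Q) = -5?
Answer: 42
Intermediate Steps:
g(x, Y) = -¼ (g(x, Y) = 1/(-1 - 3) = 1/(-4) = -¼)
-8*g(E(5), 3) + 5*8 = -8*(-¼) + 5*8 = 2 + 40 = 42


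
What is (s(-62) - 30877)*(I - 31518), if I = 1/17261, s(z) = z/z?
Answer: 16797538114572/17261 ≈ 9.7315e+8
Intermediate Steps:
s(z) = 1
I = 1/17261 ≈ 5.7934e-5
(s(-62) - 30877)*(I - 31518) = (1 - 30877)*(1/17261 - 31518) = -30876*(-544032197/17261) = 16797538114572/17261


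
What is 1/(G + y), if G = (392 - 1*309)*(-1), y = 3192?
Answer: 1/3109 ≈ 0.00032165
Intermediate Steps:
G = -83 (G = (392 - 309)*(-1) = 83*(-1) = -83)
1/(G + y) = 1/(-83 + 3192) = 1/3109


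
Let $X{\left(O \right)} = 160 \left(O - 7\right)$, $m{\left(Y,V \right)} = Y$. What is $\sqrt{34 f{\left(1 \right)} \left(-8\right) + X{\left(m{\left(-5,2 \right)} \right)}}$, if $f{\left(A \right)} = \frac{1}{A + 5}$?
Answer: $\frac{2 i \sqrt{4422}}{3} \approx 44.332 i$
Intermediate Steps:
$X{\left(O \right)} = -1120 + 160 O$ ($X{\left(O \right)} = 160 \left(-7 + O\right) = -1120 + 160 O$)
$f{\left(A \right)} = \frac{1}{5 + A}$
$\sqrt{34 f{\left(1 \right)} \left(-8\right) + X{\left(m{\left(-5,2 \right)} \right)}} = \sqrt{\frac{34}{5 + 1} \left(-8\right) + \left(-1120 + 160 \left(-5\right)\right)} = \sqrt{\frac{34}{6} \left(-8\right) - 1920} = \sqrt{34 \cdot \frac{1}{6} \left(-8\right) - 1920} = \sqrt{\frac{17}{3} \left(-8\right) - 1920} = \sqrt{- \frac{136}{3} - 1920} = \sqrt{- \frac{5896}{3}} = \frac{2 i \sqrt{4422}}{3}$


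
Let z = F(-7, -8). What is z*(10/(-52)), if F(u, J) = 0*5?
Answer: 0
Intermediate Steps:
F(u, J) = 0
z = 0
z*(10/(-52)) = 0*(10/(-52)) = 0*(10*(-1/52)) = 0*(-5/26) = 0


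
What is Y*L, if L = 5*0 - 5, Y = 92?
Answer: -460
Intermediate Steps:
L = -5 (L = 0 - 5 = -5)
Y*L = 92*(-5) = -460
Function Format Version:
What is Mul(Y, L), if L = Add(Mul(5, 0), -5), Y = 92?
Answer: -460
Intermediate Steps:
L = -5 (L = Add(0, -5) = -5)
Mul(Y, L) = Mul(92, -5) = -460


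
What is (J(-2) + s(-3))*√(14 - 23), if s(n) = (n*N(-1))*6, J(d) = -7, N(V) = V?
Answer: 33*I ≈ 33.0*I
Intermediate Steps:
s(n) = -6*n (s(n) = (n*(-1))*6 = -n*6 = -6*n)
(J(-2) + s(-3))*√(14 - 23) = (-7 - 6*(-3))*√(14 - 23) = (-7 + 18)*√(-9) = 11*(3*I) = 33*I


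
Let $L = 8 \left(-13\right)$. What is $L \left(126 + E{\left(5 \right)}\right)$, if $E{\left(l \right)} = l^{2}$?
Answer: $-15704$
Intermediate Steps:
$L = -104$
$L \left(126 + E{\left(5 \right)}\right) = - 104 \left(126 + 5^{2}\right) = - 104 \left(126 + 25\right) = \left(-104\right) 151 = -15704$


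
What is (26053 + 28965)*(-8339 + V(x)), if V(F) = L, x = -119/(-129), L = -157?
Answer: -467432928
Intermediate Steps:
x = 119/129 (x = -119*(-1/129) = 119/129 ≈ 0.92248)
V(F) = -157
(26053 + 28965)*(-8339 + V(x)) = (26053 + 28965)*(-8339 - 157) = 55018*(-8496) = -467432928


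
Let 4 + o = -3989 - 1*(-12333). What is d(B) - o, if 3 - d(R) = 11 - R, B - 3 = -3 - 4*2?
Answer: -8356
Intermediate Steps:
B = -8 (B = 3 + (-3 - 4*2) = 3 + (-3 - 8) = 3 - 11 = -8)
o = 8340 (o = -4 + (-3989 - 1*(-12333)) = -4 + (-3989 + 12333) = -4 + 8344 = 8340)
d(R) = -8 + R (d(R) = 3 - (11 - R) = 3 + (-11 + R) = -8 + R)
d(B) - o = (-8 - 8) - 1*8340 = -16 - 8340 = -8356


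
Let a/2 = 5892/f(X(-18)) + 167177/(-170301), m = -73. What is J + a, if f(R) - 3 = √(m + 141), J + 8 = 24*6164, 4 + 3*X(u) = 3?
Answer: 1480304685514/10047759 + 23568*√17/59 ≈ 1.4897e+5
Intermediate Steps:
X(u) = -⅓ (X(u) = -4/3 + (⅓)*3 = -4/3 + 1 = -⅓)
J = 147928 (J = -8 + 24*6164 = -8 + 147936 = 147928)
f(R) = 3 + 2*√17 (f(R) = 3 + √(-73 + 141) = 3 + √68 = 3 + 2*√17)
a = -334354/170301 + 11784/(3 + 2*√17) (a = 2*(5892/(3 + 2*√17) + 167177/(-170301)) = 2*(5892/(3 + 2*√17) + 167177*(-1/170301)) = 2*(5892/(3 + 2*√17) - 167177/170301) = 2*(-167177/170301 + 5892/(3 + 2*√17)) = -334354/170301 + 11784/(3 + 2*√17) ≈ 1045.9)
J + a = 147928 + (-6040207838/10047759 + 23568*√17/59) = 1480304685514/10047759 + 23568*√17/59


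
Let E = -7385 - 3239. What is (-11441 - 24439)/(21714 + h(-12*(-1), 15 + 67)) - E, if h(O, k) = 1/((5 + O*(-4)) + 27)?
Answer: 3690447872/347423 ≈ 10622.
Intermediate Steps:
h(O, k) = 1/(32 - 4*O) (h(O, k) = 1/((5 - 4*O) + 27) = 1/(32 - 4*O))
E = -10624
(-11441 - 24439)/(21714 + h(-12*(-1), 15 + 67)) - E = (-11441 - 24439)/(21714 - 1/(-32 + 4*(-12*(-1)))) - 1*(-10624) = -35880/(21714 - 1/(-32 + 4*12)) + 10624 = -35880/(21714 - 1/(-32 + 48)) + 10624 = -35880/(21714 - 1/16) + 10624 = -35880/347423/16 + 10624 = -35880*16/347423 + 10624 = -574080/347423 + 10624 = 3690447872/347423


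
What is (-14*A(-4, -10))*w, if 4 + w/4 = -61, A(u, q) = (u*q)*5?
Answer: 728000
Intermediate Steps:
A(u, q) = 5*q*u (A(u, q) = (q*u)*5 = 5*q*u)
w = -260 (w = -16 + 4*(-61) = -16 - 244 = -260)
(-14*A(-4, -10))*w = -70*(-10)*(-4)*(-260) = -14*200*(-260) = -2800*(-260) = 728000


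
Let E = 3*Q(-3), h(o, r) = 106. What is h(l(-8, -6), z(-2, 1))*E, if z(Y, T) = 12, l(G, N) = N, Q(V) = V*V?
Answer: 2862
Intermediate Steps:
Q(V) = V**2
E = 27 (E = 3*(-3)**2 = 3*9 = 27)
h(l(-8, -6), z(-2, 1))*E = 106*27 = 2862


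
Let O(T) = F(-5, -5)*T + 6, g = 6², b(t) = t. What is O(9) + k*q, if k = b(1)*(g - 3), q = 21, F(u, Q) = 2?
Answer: 717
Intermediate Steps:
g = 36
O(T) = 6 + 2*T (O(T) = 2*T + 6 = 6 + 2*T)
k = 33 (k = 1*(36 - 3) = 1*33 = 33)
O(9) + k*q = (6 + 2*9) + 33*21 = (6 + 18) + 693 = 24 + 693 = 717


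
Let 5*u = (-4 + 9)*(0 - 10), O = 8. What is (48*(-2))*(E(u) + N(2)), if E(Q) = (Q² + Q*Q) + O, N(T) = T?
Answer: -20160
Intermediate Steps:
u = -10 (u = ((-4 + 9)*(0 - 10))/5 = (5*(-10))/5 = (⅕)*(-50) = -10)
E(Q) = 8 + 2*Q² (E(Q) = (Q² + Q*Q) + 8 = (Q² + Q²) + 8 = 2*Q² + 8 = 8 + 2*Q²)
(48*(-2))*(E(u) + N(2)) = (48*(-2))*((8 + 2*(-10)²) + 2) = -96*((8 + 2*100) + 2) = -96*((8 + 200) + 2) = -96*(208 + 2) = -96*210 = -20160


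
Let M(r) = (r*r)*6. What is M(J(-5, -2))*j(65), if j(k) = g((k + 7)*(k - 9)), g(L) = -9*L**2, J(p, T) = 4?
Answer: -14046068736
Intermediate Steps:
M(r) = 6*r**2 (M(r) = r**2*6 = 6*r**2)
j(k) = -9*(-9 + k)**2*(7 + k)**2 (j(k) = -9*(k - 9)**2*(k + 7)**2 = -9*(-9 + k)**2*(7 + k)**2)
M(J(-5, -2))*j(65) = (6*4**2)*(-9*(63 - 1*65**2 + 2*65)**2) = (6*16)*(-9*(63 - 1*4225 + 130)**2) = 96*(-9*(63 - 4225 + 130)**2) = 96*(-9*(-4032)**2) = 96*(-9*16257024) = 96*(-146313216) = -14046068736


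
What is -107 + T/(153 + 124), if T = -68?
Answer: -29707/277 ≈ -107.25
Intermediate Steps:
-107 + T/(153 + 124) = -107 - 68/(153 + 124) = -107 - 68/277 = -29707/277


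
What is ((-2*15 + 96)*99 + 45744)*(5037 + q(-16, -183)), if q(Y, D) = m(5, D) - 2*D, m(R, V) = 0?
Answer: 282458034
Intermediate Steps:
q(Y, D) = -2*D (q(Y, D) = 0 - 2*D = -2*D)
((-2*15 + 96)*99 + 45744)*(5037 + q(-16, -183)) = ((-2*15 + 96)*99 + 45744)*(5037 - 2*(-183)) = ((-30 + 96)*99 + 45744)*(5037 + 366) = (66*99 + 45744)*5403 = (6534 + 45744)*5403 = 52278*5403 = 282458034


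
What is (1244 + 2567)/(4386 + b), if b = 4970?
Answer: 3811/9356 ≈ 0.40733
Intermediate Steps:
(1244 + 2567)/(4386 + b) = (1244 + 2567)/(4386 + 4970) = 3811/9356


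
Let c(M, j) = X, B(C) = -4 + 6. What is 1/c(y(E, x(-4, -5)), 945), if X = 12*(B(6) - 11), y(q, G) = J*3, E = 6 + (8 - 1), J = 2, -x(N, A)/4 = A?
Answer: -1/108 ≈ -0.0092593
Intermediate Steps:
x(N, A) = -4*A
B(C) = 2
E = 13 (E = 6 + 7 = 13)
y(q, G) = 6 (y(q, G) = 2*3 = 6)
X = -108 (X = 12*(2 - 11) = 12*(-9) = -108)
c(M, j) = -108
1/c(y(E, x(-4, -5)), 945) = 1/(-108) = -1/108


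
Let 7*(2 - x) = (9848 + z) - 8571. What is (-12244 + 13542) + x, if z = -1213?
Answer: 9036/7 ≈ 1290.9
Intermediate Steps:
x = -50/7 (x = 2 - ((9848 - 1213) - 8571)/7 = 2 - (8635 - 8571)/7 = 2 - ⅐*64 = 2 - 64/7 = -50/7 ≈ -7.1429)
(-12244 + 13542) + x = (-12244 + 13542) - 50/7 = 1298 - 50/7 = 9036/7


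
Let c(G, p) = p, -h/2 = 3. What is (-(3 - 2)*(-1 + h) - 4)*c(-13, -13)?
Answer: -39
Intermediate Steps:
h = -6 (h = -2*3 = -6)
(-(3 - 2)*(-1 + h) - 4)*c(-13, -13) = (-(3 - 2)*(-1 - 6) - 4)*(-13) = (-(-7) - 4)*(-13) = (-1*(-7) - 4)*(-13) = (7 - 4)*(-13) = 3*(-13) = -39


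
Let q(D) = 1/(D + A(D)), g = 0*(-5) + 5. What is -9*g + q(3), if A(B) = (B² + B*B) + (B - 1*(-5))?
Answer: -1304/29 ≈ -44.966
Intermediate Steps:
A(B) = 5 + B + 2*B² (A(B) = (B² + B²) + (B + 5) = 2*B² + (5 + B) = 5 + B + 2*B²)
g = 5 (g = 0 + 5 = 5)
q(D) = 1/(5 + 2*D + 2*D²) (q(D) = 1/(D + (5 + D + 2*D²)) = 1/(5 + 2*D + 2*D²))
-9*g + q(3) = -9*5 + 1/(5 + 2*3 + 2*3²) = -45 + 1/(5 + 6 + 2*9) = -45 + 1/(5 + 6 + 18) = -45 + 1/29 = -1304/29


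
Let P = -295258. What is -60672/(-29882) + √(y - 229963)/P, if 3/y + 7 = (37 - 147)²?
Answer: 30336/14941 - I*√934164953603/595092499 ≈ 2.0304 - 0.0016242*I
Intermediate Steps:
y = 1/4031 (y = 3/(-7 + (37 - 147)²) = 3/(-7 + (-110)²) = 3/(-7 + 12100) = 3/12093 = 3*(1/12093) = 1/4031 ≈ 0.00024808)
-60672/(-29882) + √(y - 229963)/P = -60672/(-29882) + √(1/4031 - 229963)/(-295258) = -60672*(-1/29882) + √(-926980852/4031)*(-1/295258) = 30336/14941 + (2*I*√934164953603/4031)*(-1/295258) = 30336/14941 - I*√934164953603/595092499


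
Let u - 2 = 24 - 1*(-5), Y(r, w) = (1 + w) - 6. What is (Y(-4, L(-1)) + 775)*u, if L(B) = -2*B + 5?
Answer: 24087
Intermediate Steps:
L(B) = 5 - 2*B
Y(r, w) = -5 + w
u = 31 (u = 2 + (24 - 1*(-5)) = 2 + (24 + 5) = 2 + 29 = 31)
(Y(-4, L(-1)) + 775)*u = ((-5 + (5 - 2*(-1))) + 775)*31 = ((-5 + (5 + 2)) + 775)*31 = ((-5 + 7) + 775)*31 = (2 + 775)*31 = 777*31 = 24087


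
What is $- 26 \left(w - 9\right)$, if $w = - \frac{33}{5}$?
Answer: $\frac{2028}{5} \approx 405.6$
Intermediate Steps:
$w = - \frac{33}{5}$ ($w = \left(-33\right) \frac{1}{5} = - \frac{33}{5} \approx -6.6$)
$- 26 \left(w - 9\right) = - 26 \left(- \frac{33}{5} - 9\right) = \left(-26\right) \left(- \frac{78}{5}\right) = \frac{2028}{5}$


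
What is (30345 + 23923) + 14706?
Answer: 68974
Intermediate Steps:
(30345 + 23923) + 14706 = 54268 + 14706 = 68974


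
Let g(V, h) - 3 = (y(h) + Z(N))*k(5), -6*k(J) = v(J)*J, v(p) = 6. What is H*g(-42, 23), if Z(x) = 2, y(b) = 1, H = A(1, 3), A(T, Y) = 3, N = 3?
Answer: -36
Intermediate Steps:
k(J) = -J
H = 3
g(V, h) = -12 (g(V, h) = 3 + (1 + 2)*(-1*5) = 3 + 3*(-5) = 3 - 15 = -12)
H*g(-42, 23) = 3*(-12) = -36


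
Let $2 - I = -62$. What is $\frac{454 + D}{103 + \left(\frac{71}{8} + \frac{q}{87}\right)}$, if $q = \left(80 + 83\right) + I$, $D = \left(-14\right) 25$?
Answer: $\frac{72384}{79681} \approx 0.90842$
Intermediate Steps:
$I = 64$ ($I = 2 - -62 = 2 + 62 = 64$)
$D = -350$
$q = 227$ ($q = \left(80 + 83\right) + 64 = 163 + 64 = 227$)
$\frac{454 + D}{103 + \left(\frac{71}{8} + \frac{q}{87}\right)} = \frac{454 - 350}{103 + \left(\frac{71}{8} + \frac{227}{87}\right)} = \frac{104}{103 + \left(71 \cdot \frac{1}{8} + 227 \cdot \frac{1}{87}\right)} = \frac{104}{103 + \left(\frac{71}{8} + \frac{227}{87}\right)} = \frac{104}{103 + \frac{7993}{696}} = \frac{104}{\frac{79681}{696}} = 104 \cdot \frac{696}{79681} = \frac{72384}{79681}$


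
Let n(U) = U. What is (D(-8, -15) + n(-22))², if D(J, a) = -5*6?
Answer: 2704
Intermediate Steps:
D(J, a) = -30
(D(-8, -15) + n(-22))² = (-30 - 22)² = (-52)² = 2704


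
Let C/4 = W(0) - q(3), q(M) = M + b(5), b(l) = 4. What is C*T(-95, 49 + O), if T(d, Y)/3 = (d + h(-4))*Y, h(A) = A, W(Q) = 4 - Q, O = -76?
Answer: -96228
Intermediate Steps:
q(M) = 4 + M (q(M) = M + 4 = 4 + M)
T(d, Y) = 3*Y*(-4 + d) (T(d, Y) = 3*((d - 4)*Y) = 3*((-4 + d)*Y) = 3*(Y*(-4 + d)) = 3*Y*(-4 + d))
C = -12 (C = 4*((4 - 1*0) - (4 + 3)) = 4*((4 + 0) - 1*7) = 4*(4 - 7) = 4*(-3) = -12)
C*T(-95, 49 + O) = -36*(49 - 76)*(-4 - 95) = -36*(-27)*(-99) = -12*8019 = -96228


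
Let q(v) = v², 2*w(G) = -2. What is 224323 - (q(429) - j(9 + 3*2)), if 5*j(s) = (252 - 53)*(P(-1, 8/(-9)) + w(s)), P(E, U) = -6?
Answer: 200017/5 ≈ 40003.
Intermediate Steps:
w(G) = -1 (w(G) = (½)*(-2) = -1)
j(s) = -1393/5 (j(s) = ((252 - 53)*(-6 - 1))/5 = (199*(-7))/5 = (⅕)*(-1393) = -1393/5)
224323 - (q(429) - j(9 + 3*2)) = 224323 - (429² - 1*(-1393/5)) = 224323 - (184041 + 1393/5) = 224323 - 1*921598/5 = 224323 - 921598/5 = 200017/5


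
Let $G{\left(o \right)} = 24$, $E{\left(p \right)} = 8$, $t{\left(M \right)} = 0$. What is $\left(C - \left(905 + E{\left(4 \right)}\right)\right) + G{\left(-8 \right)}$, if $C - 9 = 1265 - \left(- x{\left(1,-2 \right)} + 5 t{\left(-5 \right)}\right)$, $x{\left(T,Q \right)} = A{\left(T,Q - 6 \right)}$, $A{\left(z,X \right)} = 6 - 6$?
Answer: $385$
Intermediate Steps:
$A{\left(z,X \right)} = 0$ ($A{\left(z,X \right)} = 6 - 6 = 0$)
$x{\left(T,Q \right)} = 0$
$C = 1274$ ($C = 9 + \left(1265 + \left(0 - 0\right)\right) = 9 + \left(1265 + \left(0 + 0\right)\right) = 9 + \left(1265 + 0\right) = 9 + 1265 = 1274$)
$\left(C - \left(905 + E{\left(4 \right)}\right)\right) + G{\left(-8 \right)} = \left(1274 - 913\right) + 24 = 361 + 24 = 385$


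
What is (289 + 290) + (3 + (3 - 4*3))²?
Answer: 615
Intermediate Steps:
(289 + 290) + (3 + (3 - 4*3))² = 579 + (3 + (3 - 1*12))² = 579 + (3 + (3 - 12))² = 579 + (3 - 9)² = 579 + (-6)² = 579 + 36 = 615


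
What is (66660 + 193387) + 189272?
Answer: 449319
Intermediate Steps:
(66660 + 193387) + 189272 = 260047 + 189272 = 449319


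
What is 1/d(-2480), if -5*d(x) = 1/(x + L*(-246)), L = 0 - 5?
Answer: 6250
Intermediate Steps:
L = -5
d(x) = -1/(5*(1230 + x)) (d(x) = -1/(5*(x - 5*(-246))) = -1/(5*(x + 1230)) = -1/(5*(1230 + x)))
1/d(-2480) = 1/(-1/(6150 + 5*(-2480))) = 1/(-1/(6150 - 12400)) = 1/(-1/(-6250)) = 1/(-1*(-1/6250)) = 1/(1/6250) = 6250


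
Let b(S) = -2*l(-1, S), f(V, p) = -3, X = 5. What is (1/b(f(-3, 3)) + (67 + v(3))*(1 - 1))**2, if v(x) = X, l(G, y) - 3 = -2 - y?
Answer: 1/64 ≈ 0.015625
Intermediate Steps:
l(G, y) = 1 - y (l(G, y) = 3 + (-2 - y) = 1 - y)
b(S) = -2 + 2*S (b(S) = -2*(1 - S) = -2 + 2*S)
v(x) = 5
(1/b(f(-3, 3)) + (67 + v(3))*(1 - 1))**2 = (1/(-2 + 2*(-3)) + (67 + 5)*(1 - 1))**2 = (1/(-2 - 6) + 72*0)**2 = (1/(-8) + 0)**2 = (-1/8 + 0)**2 = (-1/8)**2 = 1/64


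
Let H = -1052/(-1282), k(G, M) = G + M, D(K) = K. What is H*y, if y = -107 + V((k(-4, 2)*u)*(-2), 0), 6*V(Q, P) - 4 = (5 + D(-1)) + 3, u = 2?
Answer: -165953/1923 ≈ -86.299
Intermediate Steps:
H = 526/641 (H = -1052*(-1/1282) = 526/641 ≈ 0.82059)
V(Q, P) = 11/6 (V(Q, P) = 2/3 + ((5 - 1) + 3)/6 = 2/3 + (4 + 3)/6 = 2/3 + (1/6)*7 = 2/3 + 7/6 = 11/6)
y = -631/6 (y = -107 + 11/6 = -631/6 ≈ -105.17)
H*y = (526/641)*(-631/6) = -165953/1923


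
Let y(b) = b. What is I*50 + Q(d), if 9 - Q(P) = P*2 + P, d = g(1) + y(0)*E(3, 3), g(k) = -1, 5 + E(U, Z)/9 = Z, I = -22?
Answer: -1088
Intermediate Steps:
E(U, Z) = -45 + 9*Z
d = -1 (d = -1 + 0*(-45 + 9*3) = -1 + 0*(-45 + 27) = -1 + 0*(-18) = -1 + 0 = -1)
Q(P) = 9 - 3*P (Q(P) = 9 - (P*2 + P) = 9 - (2*P + P) = 9 - 3*P)
I*50 + Q(d) = -22*50 + (9 - 3*(-1)) = -1100 + (9 + 3) = -1100 + 12 = -1088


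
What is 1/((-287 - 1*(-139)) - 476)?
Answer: -1/624 ≈ -0.0016026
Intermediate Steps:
1/((-287 - 1*(-139)) - 476) = 1/((-287 + 139) - 476) = 1/(-148 - 476) = 1/(-624) = -1/624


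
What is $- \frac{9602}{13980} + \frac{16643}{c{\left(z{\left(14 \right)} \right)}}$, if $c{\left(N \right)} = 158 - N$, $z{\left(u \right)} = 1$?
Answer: $\frac{115580813}{1097430} \approx 105.32$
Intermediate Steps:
$- \frac{9602}{13980} + \frac{16643}{c{\left(z{\left(14 \right)} \right)}} = - \frac{9602}{13980} + \frac{16643}{158 - 1} = \left(-9602\right) \frac{1}{13980} + \frac{16643}{158 - 1} = - \frac{4801}{6990} + \frac{16643}{157} = \frac{115580813}{1097430}$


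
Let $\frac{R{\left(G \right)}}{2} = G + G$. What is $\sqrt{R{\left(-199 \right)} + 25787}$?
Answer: $\sqrt{24991} \approx 158.09$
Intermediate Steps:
$R{\left(G \right)} = 4 G$ ($R{\left(G \right)} = 2 \left(G + G\right) = 2 \cdot 2 G = 4 G$)
$\sqrt{R{\left(-199 \right)} + 25787} = \sqrt{4 \left(-199\right) + 25787} = \sqrt{-796 + 25787} = \sqrt{24991}$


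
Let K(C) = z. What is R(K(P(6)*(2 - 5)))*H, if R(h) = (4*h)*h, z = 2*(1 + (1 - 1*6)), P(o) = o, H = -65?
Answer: -16640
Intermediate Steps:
z = -8 (z = 2*(1 + (1 - 6)) = 2*(1 - 5) = 2*(-4) = -8)
K(C) = -8
R(h) = 4*h**2
R(K(P(6)*(2 - 5)))*H = (4*(-8)**2)*(-65) = (4*64)*(-65) = 256*(-65) = -16640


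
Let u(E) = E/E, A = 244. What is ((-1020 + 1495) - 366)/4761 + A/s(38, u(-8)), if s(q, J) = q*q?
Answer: 329770/1718721 ≈ 0.19187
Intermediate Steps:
u(E) = 1
s(q, J) = q²
((-1020 + 1495) - 366)/4761 + A/s(38, u(-8)) = ((-1020 + 1495) - 366)/4761 + 244/(38²) = (475 - 366)*(1/4761) + 244/1444 = 109*(1/4761) + 244*(1/1444) = 109/4761 + 61/361 = 329770/1718721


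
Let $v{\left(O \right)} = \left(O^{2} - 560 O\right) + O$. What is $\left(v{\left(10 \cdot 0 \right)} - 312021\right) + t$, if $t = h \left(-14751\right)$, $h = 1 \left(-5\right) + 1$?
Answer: $-253017$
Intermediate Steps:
$v{\left(O \right)} = O^{2} - 559 O$
$h = -4$ ($h = -5 + 1 = -4$)
$t = 59004$ ($t = \left(-4\right) \left(-14751\right) = 59004$)
$\left(v{\left(10 \cdot 0 \right)} - 312021\right) + t = \left(10 \cdot 0 \left(-559 + 10 \cdot 0\right) - 312021\right) + 59004 = \left(0 \left(-559 + 0\right) - 312021\right) + 59004 = \left(0 \left(-559\right) - 312021\right) + 59004 = \left(0 - 312021\right) + 59004 = -312021 + 59004 = -253017$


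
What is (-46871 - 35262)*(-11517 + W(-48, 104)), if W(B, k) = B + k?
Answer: 941326313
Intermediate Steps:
(-46871 - 35262)*(-11517 + W(-48, 104)) = (-46871 - 35262)*(-11517 + (-48 + 104)) = -82133*(-11517 + 56) = -82133*(-11461) = 941326313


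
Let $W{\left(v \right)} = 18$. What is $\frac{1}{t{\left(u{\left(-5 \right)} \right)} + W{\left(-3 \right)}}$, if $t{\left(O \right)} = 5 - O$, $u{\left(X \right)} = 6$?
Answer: $\frac{1}{17} \approx 0.058824$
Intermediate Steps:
$\frac{1}{t{\left(u{\left(-5 \right)} \right)} + W{\left(-3 \right)}} = \frac{1}{\left(5 - 6\right) + 18} = \frac{1}{-1 + 18} = \frac{1}{17}$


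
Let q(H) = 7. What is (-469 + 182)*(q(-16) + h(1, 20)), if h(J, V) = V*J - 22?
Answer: -1435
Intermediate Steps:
h(J, V) = -22 + J*V (h(J, V) = J*V - 22 = -22 + J*V)
(-469 + 182)*(q(-16) + h(1, 20)) = (-469 + 182)*(7 + (-22 + 1*20)) = -287*(7 + (-22 + 20)) = -287*(7 - 2) = -287*5 = -1435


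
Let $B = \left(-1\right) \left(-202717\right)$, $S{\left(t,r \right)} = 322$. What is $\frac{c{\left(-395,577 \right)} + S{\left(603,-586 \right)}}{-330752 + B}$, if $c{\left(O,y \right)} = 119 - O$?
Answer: $- \frac{836}{128035} \approx -0.0065295$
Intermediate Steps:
$B = 202717$
$\frac{c{\left(-395,577 \right)} + S{\left(603,-586 \right)}}{-330752 + B} = \frac{\left(119 - -395\right) + 322}{-330752 + 202717} = \frac{\left(119 + 395\right) + 322}{-128035} = \left(514 + 322\right) \left(- \frac{1}{128035}\right) = 836 \left(- \frac{1}{128035}\right) = - \frac{836}{128035}$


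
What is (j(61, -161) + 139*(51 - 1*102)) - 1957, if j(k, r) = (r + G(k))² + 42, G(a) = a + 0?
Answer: 996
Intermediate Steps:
G(a) = a
j(k, r) = 42 + (k + r)² (j(k, r) = (r + k)² + 42 = (k + r)² + 42 = 42 + (k + r)²)
(j(61, -161) + 139*(51 - 1*102)) - 1957 = ((42 + (61 - 161)²) + 139*(51 - 1*102)) - 1957 = ((42 + (-100)²) + 139*(51 - 102)) - 1957 = ((42 + 10000) + 139*(-51)) - 1957 = (10042 - 7089) - 1957 = 2953 - 1957 = 996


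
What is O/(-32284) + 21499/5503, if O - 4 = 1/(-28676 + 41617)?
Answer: 1283103299423/328440457676 ≈ 3.9067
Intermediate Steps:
O = 51765/12941 (O = 4 + 1/(-28676 + 41617) = 4 + 1/12941 = 51765/12941 ≈ 4.0001)
O/(-32284) + 21499/5503 = (51765/12941)/(-32284) + 21499/5503 = (51765/12941)*(-1/32284) + 21499*(1/5503) = -7395/59683892 + 21499/5503 = 1283103299423/328440457676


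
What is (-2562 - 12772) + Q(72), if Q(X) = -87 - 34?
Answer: -15455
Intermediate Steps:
Q(X) = -121
(-2562 - 12772) + Q(72) = (-2562 - 12772) - 121 = -15334 - 121 = -15455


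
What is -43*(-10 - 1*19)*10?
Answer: 12470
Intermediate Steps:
-43*(-10 - 1*19)*10 = -43*(-10 - 19)*10 = -43*(-29)*10 = 1247*10 = 12470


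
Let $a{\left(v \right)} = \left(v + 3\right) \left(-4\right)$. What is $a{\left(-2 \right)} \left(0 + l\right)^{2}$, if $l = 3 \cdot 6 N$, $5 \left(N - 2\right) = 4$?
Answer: $- \frac{254016}{25} \approx -10161.0$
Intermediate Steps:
$N = \frac{14}{5}$ ($N = 2 + \frac{1}{5} \cdot 4 = 2 + \frac{4}{5} = \frac{14}{5} \approx 2.8$)
$a{\left(v \right)} = -12 - 4 v$ ($a{\left(v \right)} = \left(3 + v\right) \left(-4\right) = -12 - 4 v$)
$l = \frac{252}{5}$ ($l = 3 \cdot 6 \cdot \frac{14}{5} = 18 \cdot \frac{14}{5} = \frac{252}{5} \approx 50.4$)
$a{\left(-2 \right)} \left(0 + l\right)^{2} = \left(-12 - -8\right) \left(0 + \frac{252}{5}\right)^{2} = \left(-12 + 8\right) \left(\frac{252}{5}\right)^{2} = \left(-4\right) \frac{63504}{25} = - \frac{254016}{25}$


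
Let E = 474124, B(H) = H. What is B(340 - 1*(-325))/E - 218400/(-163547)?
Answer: 14808205765/11077365404 ≈ 1.3368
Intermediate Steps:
B(340 - 1*(-325))/E - 218400/(-163547) = (340 - 1*(-325))/474124 - 218400/(-163547) = (340 + 325)*(1/474124) - 218400*(-1/163547) = 665*(1/474124) + 218400/163547 = 95/67732 + 218400/163547 = 14808205765/11077365404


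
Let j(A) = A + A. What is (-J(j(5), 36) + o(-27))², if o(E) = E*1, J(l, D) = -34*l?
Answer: 97969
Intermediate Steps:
j(A) = 2*A
o(E) = E
(-J(j(5), 36) + o(-27))² = (-(-34)*2*5 - 27)² = (-(-34)*10 - 27)² = (-1*(-340) - 27)² = (340 - 27)² = 313² = 97969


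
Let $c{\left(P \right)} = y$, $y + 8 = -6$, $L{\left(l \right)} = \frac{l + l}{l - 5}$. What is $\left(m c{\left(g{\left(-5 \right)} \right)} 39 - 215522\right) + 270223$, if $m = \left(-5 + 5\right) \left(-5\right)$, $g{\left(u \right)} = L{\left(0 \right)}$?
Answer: $54701$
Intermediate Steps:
$L{\left(l \right)} = \frac{2 l}{-5 + l}$
$g{\left(u \right)} = 0$ ($g{\left(u \right)} = 2 \cdot 0 \frac{1}{-5 + 0} = 2 \cdot 0 \frac{1}{-5} = 2 \cdot 0 \left(- \frac{1}{5}\right) = 0$)
$y = -14$ ($y = -8 - 6 = -14$)
$c{\left(P \right)} = -14$
$m = 0$ ($m = 0 \left(-5\right) = 0$)
$\left(m c{\left(g{\left(-5 \right)} \right)} 39 - 215522\right) + 270223 = \left(0 \left(-14\right) 39 - 215522\right) + 270223 = \left(0 \cdot 39 - 215522\right) + 270223 = \left(0 - 215522\right) + 270223 = -215522 + 270223 = 54701$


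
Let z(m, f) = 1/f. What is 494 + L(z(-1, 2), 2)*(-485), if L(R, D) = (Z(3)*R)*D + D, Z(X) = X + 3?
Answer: -3386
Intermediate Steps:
Z(X) = 3 + X
L(R, D) = D + 6*D*R (L(R, D) = ((3 + 3)*R)*D + D = (6*R)*D + D = 6*D*R + D = D + 6*D*R)
494 + L(z(-1, 2), 2)*(-485) = 494 + (2*(1 + 6/2))*(-485) = 494 + (2*(1 + 6*(½)))*(-485) = 494 + (2*(1 + 3))*(-485) = 494 + (2*4)*(-485) = 494 + 8*(-485) = 494 - 3880 = -3386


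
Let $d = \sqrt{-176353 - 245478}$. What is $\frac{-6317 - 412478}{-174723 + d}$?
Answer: $\frac{14634623757}{6105709712} + \frac{83759 i \sqrt{421831}}{6105709712} \approx 2.3969 + 0.0089097 i$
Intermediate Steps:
$d = i \sqrt{421831}$ ($d = \sqrt{-421831} = i \sqrt{421831} \approx 649.49 i$)
$\frac{-6317 - 412478}{-174723 + d} = \frac{-6317 - 412478}{-174723 + i \sqrt{421831}} = - \frac{418795}{-174723 + i \sqrt{421831}}$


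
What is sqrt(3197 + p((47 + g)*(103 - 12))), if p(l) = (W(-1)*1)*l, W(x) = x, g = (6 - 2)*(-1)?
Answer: 2*I*sqrt(179) ≈ 26.758*I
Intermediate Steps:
g = -4 (g = 4*(-1) = -4)
p(l) = -l (p(l) = (-1*1)*l = -l)
sqrt(3197 + p((47 + g)*(103 - 12))) = sqrt(3197 - (47 - 4)*(103 - 12)) = sqrt(3197 - 43*91) = sqrt(3197 - 1*3913) = sqrt(3197 - 3913) = sqrt(-716) = 2*I*sqrt(179)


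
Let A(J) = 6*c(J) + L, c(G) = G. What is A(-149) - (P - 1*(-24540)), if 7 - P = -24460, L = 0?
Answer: -49901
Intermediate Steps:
P = 24467 (P = 7 - 1*(-24460) = 7 + 24460 = 24467)
A(J) = 6*J (A(J) = 6*J + 0 = 6*J)
A(-149) - (P - 1*(-24540)) = 6*(-149) - (24467 - 1*(-24540)) = -894 - (24467 + 24540) = -894 - 1*49007 = -894 - 49007 = -49901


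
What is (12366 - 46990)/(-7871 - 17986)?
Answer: 34624/25857 ≈ 1.3391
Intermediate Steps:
(12366 - 46990)/(-7871 - 17986) = -34624/(-25857) = -34624*(-1/25857) = 34624/25857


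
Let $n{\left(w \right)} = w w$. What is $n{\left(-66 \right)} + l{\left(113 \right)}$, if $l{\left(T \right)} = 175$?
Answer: $4531$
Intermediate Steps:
$n{\left(w \right)} = w^{2}$
$n{\left(-66 \right)} + l{\left(113 \right)} = \left(-66\right)^{2} + 175 = 4356 + 175 = 4531$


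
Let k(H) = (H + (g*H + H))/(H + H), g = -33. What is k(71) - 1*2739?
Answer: -5509/2 ≈ -2754.5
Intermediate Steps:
k(H) = -31/2 (k(H) = (H + (-33*H + H))/(H + H) = (H - 32*H)/((2*H)) = (-31*H)*(1/(2*H)) = -31/2)
k(71) - 1*2739 = -31/2 - 1*2739 = -31/2 - 2739 = -5509/2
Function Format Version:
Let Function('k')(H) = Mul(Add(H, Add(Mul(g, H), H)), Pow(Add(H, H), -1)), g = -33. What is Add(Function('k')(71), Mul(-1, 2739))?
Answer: Rational(-5509, 2) ≈ -2754.5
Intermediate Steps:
Function('k')(H) = Rational(-31, 2) (Function('k')(H) = Mul(Add(H, Add(Mul(-33, H), H)), Pow(Add(H, H), -1)) = Mul(Add(H, Mul(-32, H)), Pow(Mul(2, H), -1)) = Mul(Mul(-31, H), Mul(Rational(1, 2), Pow(H, -1))) = Rational(-31, 2))
Add(Function('k')(71), Mul(-1, 2739)) = Add(Rational(-31, 2), Mul(-1, 2739)) = Add(Rational(-31, 2), -2739) = Rational(-5509, 2)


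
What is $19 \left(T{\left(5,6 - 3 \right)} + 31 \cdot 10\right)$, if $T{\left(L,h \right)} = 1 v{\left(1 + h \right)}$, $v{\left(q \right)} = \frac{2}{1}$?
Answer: $5928$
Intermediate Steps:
$v{\left(q \right)} = 2$ ($v{\left(q \right)} = 2 \cdot 1 = 2$)
$T{\left(L,h \right)} = 2$ ($T{\left(L,h \right)} = 1 \cdot 2 = 2$)
$19 \left(T{\left(5,6 - 3 \right)} + 31 \cdot 10\right) = 19 \left(2 + 31 \cdot 10\right) = 19 \left(2 + 310\right) = 19 \cdot 312 = 5928$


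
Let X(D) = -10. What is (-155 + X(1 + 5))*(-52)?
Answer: 8580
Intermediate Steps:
(-155 + X(1 + 5))*(-52) = (-155 - 10)*(-52) = -165*(-52) = 8580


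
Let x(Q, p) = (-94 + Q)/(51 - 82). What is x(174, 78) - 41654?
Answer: -1291354/31 ≈ -41657.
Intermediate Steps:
x(Q, p) = 94/31 - Q/31 (x(Q, p) = (-94 + Q)/(-31) = (-94 + Q)*(-1/31) = 94/31 - Q/31)
x(174, 78) - 41654 = (94/31 - 1/31*174) - 41654 = (94/31 - 174/31) - 41654 = -80/31 - 41654 = -1291354/31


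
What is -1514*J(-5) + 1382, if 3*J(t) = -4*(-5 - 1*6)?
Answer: -62470/3 ≈ -20823.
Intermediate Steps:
J(t) = 44/3 (J(t) = (-4*(-5 - 1*6))/3 = (-4*(-5 - 6))/3 = (-4*(-11))/3 = (1/3)*44 = 44/3)
-1514*J(-5) + 1382 = -1514*44/3 + 1382 = -66616/3 + 1382 = -62470/3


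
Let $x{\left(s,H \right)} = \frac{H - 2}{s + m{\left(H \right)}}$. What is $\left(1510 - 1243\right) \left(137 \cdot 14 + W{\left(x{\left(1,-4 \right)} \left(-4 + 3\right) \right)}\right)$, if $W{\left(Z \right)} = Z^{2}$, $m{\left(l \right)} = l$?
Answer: $513174$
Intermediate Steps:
$x{\left(s,H \right)} = \frac{-2 + H}{H + s}$ ($x{\left(s,H \right)} = \frac{H - 2}{s + H} = \frac{-2 + H}{H + s}$)
$\left(1510 - 1243\right) \left(137 \cdot 14 + W{\left(x{\left(1,-4 \right)} \left(-4 + 3\right) \right)}\right) = \left(1510 - 1243\right) \left(137 \cdot 14 + \left(\frac{-2 - 4}{-4 + 1} \left(-4 + 3\right)\right)^{2}\right) = 267 \left(1918 + \left(\frac{1}{-3} \left(-6\right) \left(-1\right)\right)^{2}\right) = 267 \left(1918 + \left(\left(- \frac{1}{3}\right) \left(-6\right) \left(-1\right)\right)^{2}\right) = 267 \left(1918 + \left(2 \left(-1\right)\right)^{2}\right) = 267 \left(1918 + \left(-2\right)^{2}\right) = 267 \left(1918 + 4\right) = 267 \cdot 1922 = 513174$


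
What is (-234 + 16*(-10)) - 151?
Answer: -545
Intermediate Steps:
(-234 + 16*(-10)) - 151 = (-234 - 160) - 151 = -394 - 151 = -545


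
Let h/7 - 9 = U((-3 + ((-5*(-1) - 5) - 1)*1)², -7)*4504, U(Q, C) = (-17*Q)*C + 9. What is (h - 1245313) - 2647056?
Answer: 56420758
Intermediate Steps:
U(Q, C) = 9 - 17*C*Q (U(Q, C) = -17*C*Q + 9 = 9 - 17*C*Q)
h = 60313127 (h = 63 + 7*((9 - 17*(-7)*(-3 + ((-5*(-1) - 5) - 1)*1)²)*4504) = 63 + 7*((9 - 17*(-7)*(-3 + ((5 - 5) - 1)*1)²)*4504) = 63 + 7*((9 - 17*(-7)*(-3 + (0 - 1)*1)²)*4504) = 63 + 7*((9 - 17*(-7)*(-3 - 1*1)²)*4504) = 63 + 7*((9 - 17*(-7)*(-3 - 1)²)*4504) = 63 + 7*((9 - 17*(-7)*(-4)²)*4504) = 63 + 7*((9 - 17*(-7)*16)*4504) = 63 + 7*((9 + 1904)*4504) = 63 + 7*(1913*4504) = 63 + 7*8616152 = 63 + 60313064 = 60313127)
(h - 1245313) - 2647056 = (60313127 - 1245313) - 2647056 = 59067814 - 2647056 = 56420758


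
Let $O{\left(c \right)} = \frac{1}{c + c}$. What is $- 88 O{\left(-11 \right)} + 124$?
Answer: $128$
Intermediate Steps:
$O{\left(c \right)} = \frac{1}{2 c}$
$- 88 O{\left(-11 \right)} + 124 = - 88 \frac{1}{2 \left(-11\right)} + 124 = - 88 \cdot \frac{1}{2} \left(- \frac{1}{11}\right) + 124 = \left(-88\right) \left(- \frac{1}{22}\right) + 124 = 4 + 124 = 128$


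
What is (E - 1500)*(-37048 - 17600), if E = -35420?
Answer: 2017604160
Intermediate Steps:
(E - 1500)*(-37048 - 17600) = (-35420 - 1500)*(-37048 - 17600) = -36920*(-54648) = 2017604160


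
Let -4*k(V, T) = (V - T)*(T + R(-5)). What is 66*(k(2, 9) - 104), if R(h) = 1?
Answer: -5709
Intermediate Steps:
k(V, T) = -(1 + T)*(V - T)/4 (k(V, T) = -(V - T)*(T + 1)/4 = -(V - T)*(1 + T)/4 = -(1 + T)*(V - T)/4)
66*(k(2, 9) - 104) = 66*((-¼*2 + (¼)*9 + (¼)*9² - ¼*9*2) - 104) = 66*((-½ + 9/4 + (¼)*81 - 9/2) - 104) = 66*((-½ + 9/4 + 81/4 - 9/2) - 104) = 66*(35/2 - 104) = 66*(-173/2) = -5709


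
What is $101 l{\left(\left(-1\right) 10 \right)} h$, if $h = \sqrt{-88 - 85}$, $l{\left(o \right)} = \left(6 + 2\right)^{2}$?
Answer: $6464 i \sqrt{173} \approx 85021.0 i$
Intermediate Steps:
$l{\left(o \right)} = 64$ ($l{\left(o \right)} = 8^{2} = 64$)
$h = i \sqrt{173}$ ($h = \sqrt{-173} = i \sqrt{173} \approx 13.153 i$)
$101 l{\left(\left(-1\right) 10 \right)} h = 101 \cdot 64 i \sqrt{173} = 6464 i \sqrt{173}$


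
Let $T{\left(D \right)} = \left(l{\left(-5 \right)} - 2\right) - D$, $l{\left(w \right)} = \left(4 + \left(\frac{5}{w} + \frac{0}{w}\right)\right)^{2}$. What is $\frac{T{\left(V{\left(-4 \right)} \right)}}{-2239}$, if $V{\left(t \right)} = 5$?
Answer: $- \frac{2}{2239} \approx -0.00089326$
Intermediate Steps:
$l{\left(w \right)} = \left(4 + \frac{5}{w}\right)^{2}$ ($l{\left(w \right)} = \left(4 + \left(\frac{5}{w} + 0\right)\right)^{2} = \left(4 + \frac{5}{w}\right)^{2}$)
$T{\left(D \right)} = 7 - D$ ($T{\left(D \right)} = \left(\frac{\left(5 + 4 \left(-5\right)\right)^{2}}{25} - 2\right) - D = \left(\frac{\left(5 - 20\right)^{2}}{25} - 2\right) - D = \left(\frac{\left(-15\right)^{2}}{25} - 2\right) - D = \left(\frac{1}{25} \cdot 225 - 2\right) - D = \left(9 - 2\right) - D = 7 - D$)
$\frac{T{\left(V{\left(-4 \right)} \right)}}{-2239} = \frac{7 - 5}{-2239} = \left(7 - 5\right) \left(- \frac{1}{2239}\right) = 2 \left(- \frac{1}{2239}\right) = - \frac{2}{2239}$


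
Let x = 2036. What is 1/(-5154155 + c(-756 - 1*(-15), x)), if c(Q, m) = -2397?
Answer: -1/5156552 ≈ -1.9393e-7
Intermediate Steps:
1/(-5154155 + c(-756 - 1*(-15), x)) = 1/(-5154155 - 2397) = 1/(-5156552) = -1/5156552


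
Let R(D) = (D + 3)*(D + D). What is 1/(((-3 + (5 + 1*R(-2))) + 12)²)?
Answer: 1/100 ≈ 0.010000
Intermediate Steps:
R(D) = 2*D*(3 + D) (R(D) = (3 + D)*(2*D) = 2*D*(3 + D))
1/(((-3 + (5 + 1*R(-2))) + 12)²) = 1/(((-3 + (5 + 1*(2*(-2)*(3 - 2)))) + 12)²) = 1/(((-3 + (5 + 1*(2*(-2)*1))) + 12)²) = 1/(((-3 + (5 + 1*(-4))) + 12)²) = 1/(((-3 + (5 - 4)) + 12)²) = 1/(((-3 + 1) + 12)²) = 1/((-2 + 12)²) = 1/(10²) = 1/100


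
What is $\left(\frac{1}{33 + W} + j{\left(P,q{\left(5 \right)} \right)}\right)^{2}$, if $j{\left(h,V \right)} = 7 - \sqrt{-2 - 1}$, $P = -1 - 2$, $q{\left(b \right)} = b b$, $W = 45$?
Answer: $\frac{280957}{6084} - \frac{547 i \sqrt{3}}{39} \approx 46.18 - 24.293 i$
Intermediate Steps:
$q{\left(b \right)} = b^{2}$
$P = -3$
$j{\left(h,V \right)} = 7 - i \sqrt{3}$ ($j{\left(h,V \right)} = 7 - \sqrt{-3} = 7 - i \sqrt{3}$)
$\left(\frac{1}{33 + W} + j{\left(P,q{\left(5 \right)} \right)}\right)^{2} = \left(\frac{1}{33 + 45} + \left(7 - i \sqrt{3}\right)\right)^{2} = \left(\frac{1}{78} + \left(7 - i \sqrt{3}\right)\right)^{2} = \left(\frac{547}{78} - i \sqrt{3}\right)^{2}$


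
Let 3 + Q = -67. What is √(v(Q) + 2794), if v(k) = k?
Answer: 2*√681 ≈ 52.192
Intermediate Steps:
Q = -70 (Q = -3 - 67 = -70)
√(v(Q) + 2794) = √(-70 + 2794) = √2724 = 2*√681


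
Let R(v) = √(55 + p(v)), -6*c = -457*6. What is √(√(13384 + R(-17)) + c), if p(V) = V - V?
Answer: √(457 + √(13384 + √55)) ≈ 23.932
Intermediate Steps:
p(V) = 0
c = 457 (c = -(-457)*6/6 = -⅙*(-2742) = 457)
R(v) = √55 (R(v) = √(55 + 0) = √55)
√(√(13384 + R(-17)) + c) = √(√(13384 + √55) + 457) = √(457 + √(13384 + √55))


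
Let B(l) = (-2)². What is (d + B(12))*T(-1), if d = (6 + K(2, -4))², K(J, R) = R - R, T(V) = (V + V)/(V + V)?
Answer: 40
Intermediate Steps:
T(V) = 1 (T(V) = (2*V)/((2*V)) = (2*V)*(1/(2*V)) = 1)
K(J, R) = 0
B(l) = 4
d = 36 (d = (6 + 0)² = 6² = 36)
(d + B(12))*T(-1) = (36 + 4)*1 = 40*1 = 40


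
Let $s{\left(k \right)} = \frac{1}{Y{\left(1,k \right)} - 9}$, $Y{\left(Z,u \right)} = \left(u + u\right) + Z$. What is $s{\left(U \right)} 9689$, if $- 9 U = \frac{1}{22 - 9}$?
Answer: $- \frac{1133613}{938} \approx -1208.5$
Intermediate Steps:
$U = - \frac{1}{117}$ ($U = - \frac{1}{9 \left(22 - 9\right)} = - \frac{1}{9 \cdot 13} = \left(- \frac{1}{9}\right) \frac{1}{13} = - \frac{1}{117} \approx -0.008547$)
$Y{\left(Z,u \right)} = Z + 2 u$ ($Y{\left(Z,u \right)} = 2 u + Z = Z + 2 u$)
$s{\left(k \right)} = \frac{1}{-8 + 2 k}$ ($s{\left(k \right)} = \frac{1}{\left(1 + 2 k\right) - 9} = \frac{1}{-8 + 2 k}$)
$s{\left(U \right)} 9689 = \frac{1}{2 \left(-4 - \frac{1}{117}\right)} 9689 = \frac{1}{2 \left(- \frac{469}{117}\right)} 9689 = \frac{1}{2} \left(- \frac{117}{469}\right) 9689 = \left(- \frac{117}{938}\right) 9689 = - \frac{1133613}{938}$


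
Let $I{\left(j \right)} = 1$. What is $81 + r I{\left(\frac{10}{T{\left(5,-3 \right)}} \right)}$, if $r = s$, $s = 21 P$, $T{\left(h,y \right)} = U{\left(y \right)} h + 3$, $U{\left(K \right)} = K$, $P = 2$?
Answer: $123$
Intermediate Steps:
$T{\left(h,y \right)} = 3 + h y$ ($T{\left(h,y \right)} = y h + 3 = h y + 3 = 3 + h y$)
$s = 42$ ($s = 21 \cdot 2 = 42$)
$r = 42$
$81 + r I{\left(\frac{10}{T{\left(5,-3 \right)}} \right)} = 81 + 42 \cdot 1 = 81 + 42 = 123$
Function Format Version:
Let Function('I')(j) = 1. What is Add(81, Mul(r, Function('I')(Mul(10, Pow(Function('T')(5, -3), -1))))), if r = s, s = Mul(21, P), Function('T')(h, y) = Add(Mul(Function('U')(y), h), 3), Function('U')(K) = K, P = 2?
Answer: 123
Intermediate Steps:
Function('T')(h, y) = Add(3, Mul(h, y)) (Function('T')(h, y) = Add(Mul(y, h), 3) = Add(Mul(h, y), 3) = Add(3, Mul(h, y)))
s = 42 (s = Mul(21, 2) = 42)
r = 42
Add(81, Mul(r, Function('I')(Mul(10, Pow(Function('T')(5, -3), -1))))) = Add(81, Mul(42, 1)) = Add(81, 42) = 123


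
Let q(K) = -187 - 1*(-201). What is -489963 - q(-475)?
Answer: -489977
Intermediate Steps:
q(K) = 14 (q(K) = -187 + 201 = 14)
-489963 - q(-475) = -489963 - 1*14 = -489963 - 14 = -489977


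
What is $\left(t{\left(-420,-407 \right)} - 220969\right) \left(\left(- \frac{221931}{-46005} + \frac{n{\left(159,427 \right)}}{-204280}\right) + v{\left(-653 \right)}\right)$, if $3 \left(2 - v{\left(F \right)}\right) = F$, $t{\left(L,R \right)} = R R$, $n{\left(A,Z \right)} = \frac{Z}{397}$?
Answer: $- \frac{77223718953730945}{6218278093} \approx -1.2419 \cdot 10^{7}$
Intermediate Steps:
$n{\left(A,Z \right)} = \frac{Z}{397}$ ($n{\left(A,Z \right)} = Z \frac{1}{397} = \frac{Z}{397}$)
$t{\left(L,R \right)} = R^{2}$
$v{\left(F \right)} = 2 - \frac{F}{3}$
$\left(t{\left(-420,-407 \right)} - 220969\right) \left(\left(- \frac{221931}{-46005} + \frac{n{\left(159,427 \right)}}{-204280}\right) + v{\left(-653 \right)}\right) = \left(\left(-407\right)^{2} - 220969\right) \left(\left(- \frac{221931}{-46005} + \frac{\frac{1}{397} \cdot 427}{-204280}\right) + \left(2 - - \frac{653}{3}\right)\right) = \left(165649 - 220969\right) \left(\left(\left(-221931\right) \left(- \frac{1}{46005}\right) + \frac{427}{397} \left(- \frac{1}{204280}\right)\right) + \left(2 + \frac{653}{3}\right)\right) = - 55320 \left(\left(\frac{73977}{15335} - \frac{427}{81099160}\right) + \frac{659}{3}\right) = - 55320 \left(\frac{239978640451}{49746224744} + \frac{659}{3}\right) = \left(-55320\right) \frac{33502698027649}{149238674232} = - \frac{77223718953730945}{6218278093}$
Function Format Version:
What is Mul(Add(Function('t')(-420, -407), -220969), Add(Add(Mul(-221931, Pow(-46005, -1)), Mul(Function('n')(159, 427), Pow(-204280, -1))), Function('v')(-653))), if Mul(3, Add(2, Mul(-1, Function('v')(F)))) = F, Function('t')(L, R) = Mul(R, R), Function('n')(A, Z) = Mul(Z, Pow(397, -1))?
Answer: Rational(-77223718953730945, 6218278093) ≈ -1.2419e+7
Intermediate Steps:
Function('n')(A, Z) = Mul(Rational(1, 397), Z) (Function('n')(A, Z) = Mul(Z, Rational(1, 397)) = Mul(Rational(1, 397), Z))
Function('t')(L, R) = Pow(R, 2)
Function('v')(F) = Add(2, Mul(Rational(-1, 3), F))
Mul(Add(Function('t')(-420, -407), -220969), Add(Add(Mul(-221931, Pow(-46005, -1)), Mul(Function('n')(159, 427), Pow(-204280, -1))), Function('v')(-653))) = Mul(Add(Pow(-407, 2), -220969), Add(Add(Mul(-221931, Pow(-46005, -1)), Mul(Mul(Rational(1, 397), 427), Pow(-204280, -1))), Add(2, Mul(Rational(-1, 3), -653)))) = Mul(Add(165649, -220969), Add(Add(Mul(-221931, Rational(-1, 46005)), Mul(Rational(427, 397), Rational(-1, 204280))), Add(2, Rational(653, 3)))) = Mul(-55320, Add(Add(Rational(73977, 15335), Rational(-427, 81099160)), Rational(659, 3))) = Mul(-55320, Add(Rational(239978640451, 49746224744), Rational(659, 3))) = Mul(-55320, Rational(33502698027649, 149238674232)) = Rational(-77223718953730945, 6218278093)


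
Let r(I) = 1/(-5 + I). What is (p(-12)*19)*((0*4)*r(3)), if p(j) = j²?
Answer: 0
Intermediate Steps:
(p(-12)*19)*((0*4)*r(3)) = ((-12)²*19)*((0*4)/(-5 + 3)) = (144*19)*(0/(-2)) = 2736*(0*(-½)) = 2736*0 = 0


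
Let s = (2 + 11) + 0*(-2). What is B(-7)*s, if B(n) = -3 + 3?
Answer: 0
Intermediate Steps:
B(n) = 0
s = 13 (s = 13 + 0 = 13)
B(-7)*s = 0*13 = 0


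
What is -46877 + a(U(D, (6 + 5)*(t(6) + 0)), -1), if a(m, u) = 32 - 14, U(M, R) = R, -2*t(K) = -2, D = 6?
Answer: -46859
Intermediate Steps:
t(K) = 1 (t(K) = -½*(-2) = 1)
a(m, u) = 18
-46877 + a(U(D, (6 + 5)*(t(6) + 0)), -1) = -46877 + 18 = -46859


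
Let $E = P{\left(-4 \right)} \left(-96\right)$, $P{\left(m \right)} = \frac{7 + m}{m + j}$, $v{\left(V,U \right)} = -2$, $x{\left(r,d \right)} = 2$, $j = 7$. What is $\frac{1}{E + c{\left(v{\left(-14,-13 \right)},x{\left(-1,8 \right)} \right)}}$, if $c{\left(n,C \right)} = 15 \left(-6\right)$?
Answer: $- \frac{1}{186} \approx -0.0053763$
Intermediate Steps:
$P{\left(m \right)} = 1$ ($P{\left(m \right)} = \frac{7 + m}{m + 7} = \frac{7 + m}{7 + m} = 1$)
$c{\left(n,C \right)} = -90$
$E = -96$ ($E = 1 \left(-96\right) = -96$)
$\frac{1}{E + c{\left(v{\left(-14,-13 \right)},x{\left(-1,8 \right)} \right)}} = \frac{1}{-96 - 90} = \frac{1}{-186} = - \frac{1}{186}$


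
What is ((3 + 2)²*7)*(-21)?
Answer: -3675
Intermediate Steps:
((3 + 2)²*7)*(-21) = (5²*7)*(-21) = (25*7)*(-21) = 175*(-21) = -3675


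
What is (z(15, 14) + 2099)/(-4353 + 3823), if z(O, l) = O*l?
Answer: -2309/530 ≈ -4.3566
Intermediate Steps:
(z(15, 14) + 2099)/(-4353 + 3823) = (15*14 + 2099)/(-4353 + 3823) = (210 + 2099)/(-530) = 2309*(-1/530) = -2309/530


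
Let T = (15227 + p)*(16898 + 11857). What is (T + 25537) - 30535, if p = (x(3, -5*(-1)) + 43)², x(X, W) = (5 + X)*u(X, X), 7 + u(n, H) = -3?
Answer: 477212982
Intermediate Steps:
u(n, H) = -10 (u(n, H) = -7 - 3 = -10)
x(X, W) = -50 - 10*X (x(X, W) = (5 + X)*(-10) = -50 - 10*X)
p = 1369 (p = ((-50 - 10*3) + 43)² = ((-50 - 30) + 43)² = (-80 + 43)² = (-37)² = 1369)
T = 477217980 (T = (15227 + 1369)*(16898 + 11857) = 16596*28755 = 477217980)
(T + 25537) - 30535 = (477217980 + 25537) - 30535 = 477243517 - 30535 = 477212982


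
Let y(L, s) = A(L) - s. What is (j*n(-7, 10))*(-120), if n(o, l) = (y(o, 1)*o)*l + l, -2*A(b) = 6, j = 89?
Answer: -3097200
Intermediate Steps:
A(b) = -3 (A(b) = -½*6 = -3)
y(L, s) = -3 - s
n(o, l) = l - 4*l*o (n(o, l) = ((-3 - 1*1)*o)*l + l = ((-3 - 1)*o)*l + l = (-4*o)*l + l = -4*l*o + l = l - 4*l*o)
(j*n(-7, 10))*(-120) = (89*(10*(1 - 4*(-7))))*(-120) = (89*(10*(1 + 28)))*(-120) = (89*(10*29))*(-120) = (89*290)*(-120) = 25810*(-120) = -3097200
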